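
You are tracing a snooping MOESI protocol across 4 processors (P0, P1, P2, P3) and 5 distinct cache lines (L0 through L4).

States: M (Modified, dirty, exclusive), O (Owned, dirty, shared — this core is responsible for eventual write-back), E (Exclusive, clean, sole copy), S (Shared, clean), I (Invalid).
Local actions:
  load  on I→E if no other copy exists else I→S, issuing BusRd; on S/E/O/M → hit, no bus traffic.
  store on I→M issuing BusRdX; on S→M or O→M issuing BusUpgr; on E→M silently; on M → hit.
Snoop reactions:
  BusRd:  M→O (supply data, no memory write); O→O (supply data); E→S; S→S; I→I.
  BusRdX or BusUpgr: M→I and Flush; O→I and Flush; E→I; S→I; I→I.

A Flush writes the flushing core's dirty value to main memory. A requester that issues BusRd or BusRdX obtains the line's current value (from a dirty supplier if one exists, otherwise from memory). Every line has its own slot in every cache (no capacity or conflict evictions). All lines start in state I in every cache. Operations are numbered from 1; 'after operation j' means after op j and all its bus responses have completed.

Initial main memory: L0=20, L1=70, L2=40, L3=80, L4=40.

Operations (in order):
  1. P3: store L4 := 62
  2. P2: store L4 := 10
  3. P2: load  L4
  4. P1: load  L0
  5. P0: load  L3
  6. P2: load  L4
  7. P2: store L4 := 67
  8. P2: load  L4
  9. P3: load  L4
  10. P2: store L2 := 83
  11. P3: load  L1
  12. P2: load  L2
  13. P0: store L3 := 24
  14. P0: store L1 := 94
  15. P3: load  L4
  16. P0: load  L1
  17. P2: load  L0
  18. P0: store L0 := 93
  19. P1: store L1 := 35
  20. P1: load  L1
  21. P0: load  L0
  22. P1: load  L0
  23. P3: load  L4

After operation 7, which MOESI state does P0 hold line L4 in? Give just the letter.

state = I

step 1: P3: store L4 := 62  ⟶  IIIM  (L4)  txn=BusRdX  M[L4]=40
step 2: P2: store L4 := 10  ⟶  IIMI  (L4)  txn=BusRdX+Flush  M[L4]=62
step 3: P2: load  L4  ⟶  IIMI  (L4)  txn=∅  M[L4]=62
step 4: P1: load  L0  ⟶  IEII  (L0)  txn=BusRd  M[L0]=20
step 5: P0: load  L3  ⟶  EIII  (L3)  txn=BusRd  M[L3]=80
step 6: P2: load  L4  ⟶  IIMI  (L4)  txn=∅  M[L4]=62
step 7: P2: store L4 := 67  ⟶  IIMI  (L4)  txn=∅  M[L4]=62
step 8: P2: load  L4  ⟶  IIMI  (L4)  txn=∅  M[L4]=62
step 9: P3: load  L4  ⟶  IIOS  (L4)  txn=BusRd  M[L4]=62
step 10: P2: store L2 := 83  ⟶  IIMI  (L2)  txn=BusRdX  M[L2]=40
step 11: P3: load  L1  ⟶  IIIE  (L1)  txn=BusRd  M[L1]=70
step 12: P2: load  L2  ⟶  IIMI  (L2)  txn=∅  M[L2]=40
step 13: P0: store L3 := 24  ⟶  MIII  (L3)  txn=∅  M[L3]=80
step 14: P0: store L1 := 94  ⟶  MIII  (L1)  txn=BusRdX  M[L1]=70
step 15: P3: load  L4  ⟶  IIOS  (L4)  txn=∅  M[L4]=62
step 16: P0: load  L1  ⟶  MIII  (L1)  txn=∅  M[L1]=70
step 17: P2: load  L0  ⟶  ISSI  (L0)  txn=BusRd  M[L0]=20
step 18: P0: store L0 := 93  ⟶  MIII  (L0)  txn=BusRdX  M[L0]=20
step 19: P1: store L1 := 35  ⟶  IMII  (L1)  txn=BusRdX+Flush  M[L1]=94
step 20: P1: load  L1  ⟶  IMII  (L1)  txn=∅  M[L1]=94
step 21: P0: load  L0  ⟶  MIII  (L0)  txn=∅  M[L0]=20
step 22: P1: load  L0  ⟶  OSII  (L0)  txn=BusRd  M[L0]=20
step 23: P3: load  L4  ⟶  IIOS  (L4)  txn=∅  M[L4]=62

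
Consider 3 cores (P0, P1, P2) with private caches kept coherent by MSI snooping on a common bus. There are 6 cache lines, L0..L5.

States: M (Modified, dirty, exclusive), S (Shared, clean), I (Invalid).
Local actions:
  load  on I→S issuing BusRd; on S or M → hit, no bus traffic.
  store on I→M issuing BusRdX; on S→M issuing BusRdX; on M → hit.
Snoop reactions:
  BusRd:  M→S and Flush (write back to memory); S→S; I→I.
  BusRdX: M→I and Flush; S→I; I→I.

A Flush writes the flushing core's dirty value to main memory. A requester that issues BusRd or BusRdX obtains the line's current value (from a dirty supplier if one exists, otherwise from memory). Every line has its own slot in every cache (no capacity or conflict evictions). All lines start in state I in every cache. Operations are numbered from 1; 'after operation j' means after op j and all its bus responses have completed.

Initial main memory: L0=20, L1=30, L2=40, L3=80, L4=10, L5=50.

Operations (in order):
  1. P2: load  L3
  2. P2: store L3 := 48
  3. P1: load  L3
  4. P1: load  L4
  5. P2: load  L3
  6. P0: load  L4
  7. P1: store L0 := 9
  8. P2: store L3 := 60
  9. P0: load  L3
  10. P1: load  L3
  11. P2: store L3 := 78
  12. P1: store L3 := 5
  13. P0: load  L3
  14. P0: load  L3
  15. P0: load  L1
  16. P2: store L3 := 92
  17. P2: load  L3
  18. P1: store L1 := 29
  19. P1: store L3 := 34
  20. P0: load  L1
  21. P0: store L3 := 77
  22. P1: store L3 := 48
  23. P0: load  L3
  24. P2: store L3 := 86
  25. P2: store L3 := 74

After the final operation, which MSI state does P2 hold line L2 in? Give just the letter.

state = I

step 1: P2: load  L3  ⟶  IIS  (L3)  txn=BusRd  M[L3]=80
step 2: P2: store L3 := 48  ⟶  IIM  (L3)  txn=BusRdX  M[L3]=80
step 3: P1: load  L3  ⟶  ISS  (L3)  txn=BusRd+Flush  M[L3]=48
step 4: P1: load  L4  ⟶  ISI  (L4)  txn=BusRd  M[L4]=10
step 5: P2: load  L3  ⟶  ISS  (L3)  txn=∅  M[L3]=48
step 6: P0: load  L4  ⟶  SSI  (L4)  txn=BusRd  M[L4]=10
step 7: P1: store L0 := 9  ⟶  IMI  (L0)  txn=BusRdX  M[L0]=20
step 8: P2: store L3 := 60  ⟶  IIM  (L3)  txn=BusRdX  M[L3]=48
step 9: P0: load  L3  ⟶  SIS  (L3)  txn=BusRd+Flush  M[L3]=60
step 10: P1: load  L3  ⟶  SSS  (L3)  txn=BusRd  M[L3]=60
step 11: P2: store L3 := 78  ⟶  IIM  (L3)  txn=BusRdX  M[L3]=60
step 12: P1: store L3 := 5  ⟶  IMI  (L3)  txn=BusRdX+Flush  M[L3]=78
step 13: P0: load  L3  ⟶  SSI  (L3)  txn=BusRd+Flush  M[L3]=5
step 14: P0: load  L3  ⟶  SSI  (L3)  txn=∅  M[L3]=5
step 15: P0: load  L1  ⟶  SII  (L1)  txn=BusRd  M[L1]=30
step 16: P2: store L3 := 92  ⟶  IIM  (L3)  txn=BusRdX  M[L3]=5
step 17: P2: load  L3  ⟶  IIM  (L3)  txn=∅  M[L3]=5
step 18: P1: store L1 := 29  ⟶  IMI  (L1)  txn=BusRdX  M[L1]=30
step 19: P1: store L3 := 34  ⟶  IMI  (L3)  txn=BusRdX+Flush  M[L3]=92
step 20: P0: load  L1  ⟶  SSI  (L1)  txn=BusRd+Flush  M[L1]=29
step 21: P0: store L3 := 77  ⟶  MII  (L3)  txn=BusRdX+Flush  M[L3]=34
step 22: P1: store L3 := 48  ⟶  IMI  (L3)  txn=BusRdX+Flush  M[L3]=77
step 23: P0: load  L3  ⟶  SSI  (L3)  txn=BusRd+Flush  M[L3]=48
step 24: P2: store L3 := 86  ⟶  IIM  (L3)  txn=BusRdX  M[L3]=48
step 25: P2: store L3 := 74  ⟶  IIM  (L3)  txn=∅  M[L3]=48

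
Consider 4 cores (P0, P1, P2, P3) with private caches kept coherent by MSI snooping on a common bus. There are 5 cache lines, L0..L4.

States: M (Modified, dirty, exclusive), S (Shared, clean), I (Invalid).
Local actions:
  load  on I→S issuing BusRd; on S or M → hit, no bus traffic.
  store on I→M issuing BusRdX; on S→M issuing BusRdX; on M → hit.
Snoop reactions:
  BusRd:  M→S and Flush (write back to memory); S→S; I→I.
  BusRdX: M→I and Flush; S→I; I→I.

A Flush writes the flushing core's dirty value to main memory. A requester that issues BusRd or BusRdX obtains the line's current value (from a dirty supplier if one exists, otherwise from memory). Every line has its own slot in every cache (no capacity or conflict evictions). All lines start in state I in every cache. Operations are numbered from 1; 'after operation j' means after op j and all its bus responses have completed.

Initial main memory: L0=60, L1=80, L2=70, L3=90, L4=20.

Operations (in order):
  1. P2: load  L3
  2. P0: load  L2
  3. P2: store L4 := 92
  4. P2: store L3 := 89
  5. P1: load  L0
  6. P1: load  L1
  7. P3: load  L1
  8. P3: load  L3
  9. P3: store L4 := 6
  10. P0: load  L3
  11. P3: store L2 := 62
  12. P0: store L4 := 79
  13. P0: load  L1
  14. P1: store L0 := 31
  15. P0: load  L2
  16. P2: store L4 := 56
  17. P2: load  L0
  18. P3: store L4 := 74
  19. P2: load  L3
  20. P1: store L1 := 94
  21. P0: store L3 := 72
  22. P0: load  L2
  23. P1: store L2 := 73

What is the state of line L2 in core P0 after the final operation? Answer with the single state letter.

state = I

  op1 P2: load  L3 → I/I/S/I on L3; bus BusRd; mem=90
  op2 P0: load  L2 → S/I/I/I on L2; bus BusRd; mem=70
  op3 P2: store L4 := 92 → I/I/M/I on L4; bus BusRdX; mem=20
  op4 P2: store L3 := 89 → I/I/M/I on L3; bus BusRdX; mem=90
  op5 P1: load  L0 → I/S/I/I on L0; bus BusRd; mem=60
  op6 P1: load  L1 → I/S/I/I on L1; bus BusRd; mem=80
  op7 P3: load  L1 → I/S/I/S on L1; bus BusRd; mem=80
  op8 P3: load  L3 → I/I/S/S on L3; bus BusRd Flush; mem=89
  op9 P3: store L4 := 6 → I/I/I/M on L4; bus BusRdX Flush; mem=92
  op10 P0: load  L3 → S/I/S/S on L3; bus BusRd; mem=89
  op11 P3: store L2 := 62 → I/I/I/M on L2; bus BusRdX; mem=70
  op12 P0: store L4 := 79 → M/I/I/I on L4; bus BusRdX Flush; mem=6
  op13 P0: load  L1 → S/S/I/S on L1; bus BusRd; mem=80
  op14 P1: store L0 := 31 → I/M/I/I on L0; bus BusRdX; mem=60
  op15 P0: load  L2 → S/I/I/S on L2; bus BusRd Flush; mem=62
  op16 P2: store L4 := 56 → I/I/M/I on L4; bus BusRdX Flush; mem=79
  op17 P2: load  L0 → I/S/S/I on L0; bus BusRd Flush; mem=31
  op18 P3: store L4 := 74 → I/I/I/M on L4; bus BusRdX Flush; mem=56
  op19 P2: load  L3 → S/I/S/S on L3; bus (none); mem=89
  op20 P1: store L1 := 94 → I/M/I/I on L1; bus BusRdX; mem=80
  op21 P0: store L3 := 72 → M/I/I/I on L3; bus BusRdX; mem=89
  op22 P0: load  L2 → S/I/I/S on L2; bus (none); mem=62
  op23 P1: store L2 := 73 → I/M/I/I on L2; bus BusRdX; mem=62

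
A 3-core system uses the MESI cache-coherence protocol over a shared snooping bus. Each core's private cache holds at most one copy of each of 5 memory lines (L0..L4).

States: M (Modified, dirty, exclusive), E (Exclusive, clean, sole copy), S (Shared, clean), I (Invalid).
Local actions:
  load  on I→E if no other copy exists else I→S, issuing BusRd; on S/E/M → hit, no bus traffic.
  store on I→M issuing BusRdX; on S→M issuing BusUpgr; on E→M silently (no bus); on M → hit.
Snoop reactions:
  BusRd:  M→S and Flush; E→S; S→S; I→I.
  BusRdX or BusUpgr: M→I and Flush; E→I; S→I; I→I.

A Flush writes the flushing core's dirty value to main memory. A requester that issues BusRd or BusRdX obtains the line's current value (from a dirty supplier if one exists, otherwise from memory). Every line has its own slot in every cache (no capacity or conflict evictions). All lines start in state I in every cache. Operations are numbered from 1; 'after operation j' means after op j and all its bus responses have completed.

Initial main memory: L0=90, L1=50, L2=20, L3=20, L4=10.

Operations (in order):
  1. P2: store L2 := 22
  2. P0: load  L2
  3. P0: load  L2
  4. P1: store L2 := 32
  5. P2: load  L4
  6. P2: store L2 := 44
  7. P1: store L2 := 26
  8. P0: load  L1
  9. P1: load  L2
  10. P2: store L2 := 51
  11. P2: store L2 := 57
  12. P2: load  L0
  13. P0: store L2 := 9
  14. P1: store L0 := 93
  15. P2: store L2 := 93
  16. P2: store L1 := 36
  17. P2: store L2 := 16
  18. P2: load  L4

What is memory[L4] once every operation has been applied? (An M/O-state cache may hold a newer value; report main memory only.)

[1] P2: store L2 := 22 | P0:I, P1:I, P2:M(22) | bus: BusRdX
[2] P0: load  L2 | P0:S(22), P1:I, P2:S(22) | bus: BusRd,Flush
[3] P0: load  L2 | P0:S(22), P1:I, P2:S(22) | bus: none
[4] P1: store L2 := 32 | P0:I, P1:M(32), P2:I | bus: BusRdX
[5] P2: load  L4 | P0:I, P1:I, P2:E(10) | bus: BusRd
[6] P2: store L2 := 44 | P0:I, P1:I, P2:M(44) | bus: BusRdX,Flush
[7] P1: store L2 := 26 | P0:I, P1:M(26), P2:I | bus: BusRdX,Flush
[8] P0: load  L1 | P0:E(50), P1:I, P2:I | bus: BusRd
[9] P1: load  L2 | P0:I, P1:M(26), P2:I | bus: none
[10] P2: store L2 := 51 | P0:I, P1:I, P2:M(51) | bus: BusRdX,Flush
[11] P2: store L2 := 57 | P0:I, P1:I, P2:M(57) | bus: none
[12] P2: load  L0 | P0:I, P1:I, P2:E(90) | bus: BusRd
[13] P0: store L2 := 9 | P0:M(9), P1:I, P2:I | bus: BusRdX,Flush
[14] P1: store L0 := 93 | P0:I, P1:M(93), P2:I | bus: BusRdX
[15] P2: store L2 := 93 | P0:I, P1:I, P2:M(93) | bus: BusRdX,Flush
[16] P2: store L1 := 36 | P0:I, P1:I, P2:M(36) | bus: BusRdX
[17] P2: store L2 := 16 | P0:I, P1:I, P2:M(16) | bus: none
[18] P2: load  L4 | P0:I, P1:I, P2:E(10) | bus: none

memory[L4] = 10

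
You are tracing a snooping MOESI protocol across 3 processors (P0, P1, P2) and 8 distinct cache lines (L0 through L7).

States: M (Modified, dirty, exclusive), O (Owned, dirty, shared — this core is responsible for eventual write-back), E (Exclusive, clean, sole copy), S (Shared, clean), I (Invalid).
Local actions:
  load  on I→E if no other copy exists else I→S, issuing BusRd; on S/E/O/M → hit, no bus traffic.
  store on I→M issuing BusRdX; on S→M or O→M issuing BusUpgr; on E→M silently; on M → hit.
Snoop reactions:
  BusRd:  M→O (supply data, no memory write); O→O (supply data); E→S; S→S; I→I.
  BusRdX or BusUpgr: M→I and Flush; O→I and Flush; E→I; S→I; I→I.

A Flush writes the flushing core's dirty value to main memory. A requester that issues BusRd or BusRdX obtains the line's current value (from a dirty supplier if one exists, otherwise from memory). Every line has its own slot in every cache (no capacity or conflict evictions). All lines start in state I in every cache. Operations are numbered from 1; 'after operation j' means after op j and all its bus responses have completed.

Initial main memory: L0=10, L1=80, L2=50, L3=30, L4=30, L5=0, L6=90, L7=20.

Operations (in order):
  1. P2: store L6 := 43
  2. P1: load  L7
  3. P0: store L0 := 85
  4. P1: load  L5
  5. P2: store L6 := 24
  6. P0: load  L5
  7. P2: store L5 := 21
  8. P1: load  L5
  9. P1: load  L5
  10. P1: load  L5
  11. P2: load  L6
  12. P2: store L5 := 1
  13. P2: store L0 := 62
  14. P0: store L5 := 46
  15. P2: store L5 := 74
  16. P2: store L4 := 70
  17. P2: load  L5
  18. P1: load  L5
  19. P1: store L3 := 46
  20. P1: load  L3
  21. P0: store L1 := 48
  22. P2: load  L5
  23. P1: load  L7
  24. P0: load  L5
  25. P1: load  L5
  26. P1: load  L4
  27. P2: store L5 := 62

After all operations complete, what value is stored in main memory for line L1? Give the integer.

step 1: P2: store L6 := 43  ⟶  IIM  (L6)  txn=BusRdX  M[L6]=90
step 2: P1: load  L7  ⟶  IEI  (L7)  txn=BusRd  M[L7]=20
step 3: P0: store L0 := 85  ⟶  MII  (L0)  txn=BusRdX  M[L0]=10
step 4: P1: load  L5  ⟶  IEI  (L5)  txn=BusRd  M[L5]=0
step 5: P2: store L6 := 24  ⟶  IIM  (L6)  txn=∅  M[L6]=90
step 6: P0: load  L5  ⟶  SSI  (L5)  txn=BusRd  M[L5]=0
step 7: P2: store L5 := 21  ⟶  IIM  (L5)  txn=BusRdX  M[L5]=0
step 8: P1: load  L5  ⟶  ISO  (L5)  txn=BusRd  M[L5]=0
step 9: P1: load  L5  ⟶  ISO  (L5)  txn=∅  M[L5]=0
step 10: P1: load  L5  ⟶  ISO  (L5)  txn=∅  M[L5]=0
step 11: P2: load  L6  ⟶  IIM  (L6)  txn=∅  M[L6]=90
step 12: P2: store L5 := 1  ⟶  IIM  (L5)  txn=BusUpgr  M[L5]=0
step 13: P2: store L0 := 62  ⟶  IIM  (L0)  txn=BusRdX+Flush  M[L0]=85
step 14: P0: store L5 := 46  ⟶  MII  (L5)  txn=BusRdX+Flush  M[L5]=1
step 15: P2: store L5 := 74  ⟶  IIM  (L5)  txn=BusRdX+Flush  M[L5]=46
step 16: P2: store L4 := 70  ⟶  IIM  (L4)  txn=BusRdX  M[L4]=30
step 17: P2: load  L5  ⟶  IIM  (L5)  txn=∅  M[L5]=46
step 18: P1: load  L5  ⟶  ISO  (L5)  txn=BusRd  M[L5]=46
step 19: P1: store L3 := 46  ⟶  IMI  (L3)  txn=BusRdX  M[L3]=30
step 20: P1: load  L3  ⟶  IMI  (L3)  txn=∅  M[L3]=30
step 21: P0: store L1 := 48  ⟶  MII  (L1)  txn=BusRdX  M[L1]=80
step 22: P2: load  L5  ⟶  ISO  (L5)  txn=∅  M[L5]=46
step 23: P1: load  L7  ⟶  IEI  (L7)  txn=∅  M[L7]=20
step 24: P0: load  L5  ⟶  SSO  (L5)  txn=BusRd  M[L5]=46
step 25: P1: load  L5  ⟶  SSO  (L5)  txn=∅  M[L5]=46
step 26: P1: load  L4  ⟶  ISO  (L4)  txn=BusRd  M[L4]=30
step 27: P2: store L5 := 62  ⟶  IIM  (L5)  txn=BusUpgr  M[L5]=46

memory[L1] = 80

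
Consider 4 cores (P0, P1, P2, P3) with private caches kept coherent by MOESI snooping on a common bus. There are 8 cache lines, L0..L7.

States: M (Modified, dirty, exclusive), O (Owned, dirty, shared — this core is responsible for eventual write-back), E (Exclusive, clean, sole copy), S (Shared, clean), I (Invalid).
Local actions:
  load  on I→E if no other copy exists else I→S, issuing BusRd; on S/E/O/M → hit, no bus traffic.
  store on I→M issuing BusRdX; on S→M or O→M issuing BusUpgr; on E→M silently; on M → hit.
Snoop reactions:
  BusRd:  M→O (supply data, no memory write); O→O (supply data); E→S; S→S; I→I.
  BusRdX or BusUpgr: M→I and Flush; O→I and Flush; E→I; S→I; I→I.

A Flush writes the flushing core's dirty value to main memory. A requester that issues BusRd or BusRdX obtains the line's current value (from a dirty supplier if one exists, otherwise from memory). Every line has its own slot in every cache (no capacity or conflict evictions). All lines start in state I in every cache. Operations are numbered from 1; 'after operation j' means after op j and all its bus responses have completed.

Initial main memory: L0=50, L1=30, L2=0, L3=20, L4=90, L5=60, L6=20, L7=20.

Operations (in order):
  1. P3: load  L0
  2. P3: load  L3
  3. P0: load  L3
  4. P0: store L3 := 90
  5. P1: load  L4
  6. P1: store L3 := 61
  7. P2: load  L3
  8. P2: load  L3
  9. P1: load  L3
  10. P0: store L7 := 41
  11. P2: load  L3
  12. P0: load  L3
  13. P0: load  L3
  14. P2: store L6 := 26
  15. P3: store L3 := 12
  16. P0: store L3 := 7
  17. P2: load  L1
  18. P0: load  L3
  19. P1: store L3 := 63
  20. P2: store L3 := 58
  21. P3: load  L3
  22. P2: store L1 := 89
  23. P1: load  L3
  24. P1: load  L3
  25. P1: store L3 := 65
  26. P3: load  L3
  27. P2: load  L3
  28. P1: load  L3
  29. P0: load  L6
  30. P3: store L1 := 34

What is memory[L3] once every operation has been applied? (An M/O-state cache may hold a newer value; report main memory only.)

step 1: P3: load  L0  ⟶  IIIE  (L0)  txn=BusRd  M[L0]=50
step 2: P3: load  L3  ⟶  IIIE  (L3)  txn=BusRd  M[L3]=20
step 3: P0: load  L3  ⟶  SIIS  (L3)  txn=BusRd  M[L3]=20
step 4: P0: store L3 := 90  ⟶  MIII  (L3)  txn=BusUpgr  M[L3]=20
step 5: P1: load  L4  ⟶  IEII  (L4)  txn=BusRd  M[L4]=90
step 6: P1: store L3 := 61  ⟶  IMII  (L3)  txn=BusRdX+Flush  M[L3]=90
step 7: P2: load  L3  ⟶  IOSI  (L3)  txn=BusRd  M[L3]=90
step 8: P2: load  L3  ⟶  IOSI  (L3)  txn=∅  M[L3]=90
step 9: P1: load  L3  ⟶  IOSI  (L3)  txn=∅  M[L3]=90
step 10: P0: store L7 := 41  ⟶  MIII  (L7)  txn=BusRdX  M[L7]=20
step 11: P2: load  L3  ⟶  IOSI  (L3)  txn=∅  M[L3]=90
step 12: P0: load  L3  ⟶  SOSI  (L3)  txn=BusRd  M[L3]=90
step 13: P0: load  L3  ⟶  SOSI  (L3)  txn=∅  M[L3]=90
step 14: P2: store L6 := 26  ⟶  IIMI  (L6)  txn=BusRdX  M[L6]=20
step 15: P3: store L3 := 12  ⟶  IIIM  (L3)  txn=BusRdX+Flush  M[L3]=61
step 16: P0: store L3 := 7  ⟶  MIII  (L3)  txn=BusRdX+Flush  M[L3]=12
step 17: P2: load  L1  ⟶  IIEI  (L1)  txn=BusRd  M[L1]=30
step 18: P0: load  L3  ⟶  MIII  (L3)  txn=∅  M[L3]=12
step 19: P1: store L3 := 63  ⟶  IMII  (L3)  txn=BusRdX+Flush  M[L3]=7
step 20: P2: store L3 := 58  ⟶  IIMI  (L3)  txn=BusRdX+Flush  M[L3]=63
step 21: P3: load  L3  ⟶  IIOS  (L3)  txn=BusRd  M[L3]=63
step 22: P2: store L1 := 89  ⟶  IIMI  (L1)  txn=∅  M[L1]=30
step 23: P1: load  L3  ⟶  ISOS  (L3)  txn=BusRd  M[L3]=63
step 24: P1: load  L3  ⟶  ISOS  (L3)  txn=∅  M[L3]=63
step 25: P1: store L3 := 65  ⟶  IMII  (L3)  txn=BusUpgr+Flush  M[L3]=58
step 26: P3: load  L3  ⟶  IOIS  (L3)  txn=BusRd  M[L3]=58
step 27: P2: load  L3  ⟶  IOSS  (L3)  txn=BusRd  M[L3]=58
step 28: P1: load  L3  ⟶  IOSS  (L3)  txn=∅  M[L3]=58
step 29: P0: load  L6  ⟶  SIOI  (L6)  txn=BusRd  M[L6]=20
step 30: P3: store L1 := 34  ⟶  IIIM  (L1)  txn=BusRdX+Flush  M[L1]=89

memory[L3] = 58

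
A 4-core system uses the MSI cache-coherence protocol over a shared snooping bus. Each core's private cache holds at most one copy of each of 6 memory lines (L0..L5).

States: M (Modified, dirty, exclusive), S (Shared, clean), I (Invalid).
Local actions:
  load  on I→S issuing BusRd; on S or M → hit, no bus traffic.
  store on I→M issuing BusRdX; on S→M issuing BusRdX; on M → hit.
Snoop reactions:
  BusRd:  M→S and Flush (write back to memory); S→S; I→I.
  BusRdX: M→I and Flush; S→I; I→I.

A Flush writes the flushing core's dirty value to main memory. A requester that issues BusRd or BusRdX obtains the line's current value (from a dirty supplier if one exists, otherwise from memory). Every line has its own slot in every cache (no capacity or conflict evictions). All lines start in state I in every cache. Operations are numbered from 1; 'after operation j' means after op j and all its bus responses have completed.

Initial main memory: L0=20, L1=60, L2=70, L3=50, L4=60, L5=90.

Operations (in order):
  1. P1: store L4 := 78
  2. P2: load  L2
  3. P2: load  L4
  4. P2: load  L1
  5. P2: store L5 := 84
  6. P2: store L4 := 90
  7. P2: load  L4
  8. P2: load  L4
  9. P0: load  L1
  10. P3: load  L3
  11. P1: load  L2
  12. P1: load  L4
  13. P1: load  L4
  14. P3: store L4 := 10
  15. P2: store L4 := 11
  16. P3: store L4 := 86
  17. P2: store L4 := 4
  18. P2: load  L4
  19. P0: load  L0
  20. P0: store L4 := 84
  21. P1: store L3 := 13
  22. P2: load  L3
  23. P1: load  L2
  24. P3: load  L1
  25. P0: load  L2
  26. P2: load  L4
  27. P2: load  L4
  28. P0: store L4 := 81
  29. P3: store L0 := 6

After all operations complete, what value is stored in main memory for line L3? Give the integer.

  op1 P1: store L4 := 78 → I/M/I/I on L4; bus BusRdX; mem=60
  op2 P2: load  L2 → I/I/S/I on L2; bus BusRd; mem=70
  op3 P2: load  L4 → I/S/S/I on L4; bus BusRd Flush; mem=78
  op4 P2: load  L1 → I/I/S/I on L1; bus BusRd; mem=60
  op5 P2: store L5 := 84 → I/I/M/I on L5; bus BusRdX; mem=90
  op6 P2: store L4 := 90 → I/I/M/I on L4; bus BusRdX; mem=78
  op7 P2: load  L4 → I/I/M/I on L4; bus (none); mem=78
  op8 P2: load  L4 → I/I/M/I on L4; bus (none); mem=78
  op9 P0: load  L1 → S/I/S/I on L1; bus BusRd; mem=60
  op10 P3: load  L3 → I/I/I/S on L3; bus BusRd; mem=50
  op11 P1: load  L2 → I/S/S/I on L2; bus BusRd; mem=70
  op12 P1: load  L4 → I/S/S/I on L4; bus BusRd Flush; mem=90
  op13 P1: load  L4 → I/S/S/I on L4; bus (none); mem=90
  op14 P3: store L4 := 10 → I/I/I/M on L4; bus BusRdX; mem=90
  op15 P2: store L4 := 11 → I/I/M/I on L4; bus BusRdX Flush; mem=10
  op16 P3: store L4 := 86 → I/I/I/M on L4; bus BusRdX Flush; mem=11
  op17 P2: store L4 := 4 → I/I/M/I on L4; bus BusRdX Flush; mem=86
  op18 P2: load  L4 → I/I/M/I on L4; bus (none); mem=86
  op19 P0: load  L0 → S/I/I/I on L0; bus BusRd; mem=20
  op20 P0: store L4 := 84 → M/I/I/I on L4; bus BusRdX Flush; mem=4
  op21 P1: store L3 := 13 → I/M/I/I on L3; bus BusRdX; mem=50
  op22 P2: load  L3 → I/S/S/I on L3; bus BusRd Flush; mem=13
  op23 P1: load  L2 → I/S/S/I on L2; bus (none); mem=70
  op24 P3: load  L1 → S/I/S/S on L1; bus BusRd; mem=60
  op25 P0: load  L2 → S/S/S/I on L2; bus BusRd; mem=70
  op26 P2: load  L4 → S/I/S/I on L4; bus BusRd Flush; mem=84
  op27 P2: load  L4 → S/I/S/I on L4; bus (none); mem=84
  op28 P0: store L4 := 81 → M/I/I/I on L4; bus BusRdX; mem=84
  op29 P3: store L0 := 6 → I/I/I/M on L0; bus BusRdX; mem=20

memory[L3] = 13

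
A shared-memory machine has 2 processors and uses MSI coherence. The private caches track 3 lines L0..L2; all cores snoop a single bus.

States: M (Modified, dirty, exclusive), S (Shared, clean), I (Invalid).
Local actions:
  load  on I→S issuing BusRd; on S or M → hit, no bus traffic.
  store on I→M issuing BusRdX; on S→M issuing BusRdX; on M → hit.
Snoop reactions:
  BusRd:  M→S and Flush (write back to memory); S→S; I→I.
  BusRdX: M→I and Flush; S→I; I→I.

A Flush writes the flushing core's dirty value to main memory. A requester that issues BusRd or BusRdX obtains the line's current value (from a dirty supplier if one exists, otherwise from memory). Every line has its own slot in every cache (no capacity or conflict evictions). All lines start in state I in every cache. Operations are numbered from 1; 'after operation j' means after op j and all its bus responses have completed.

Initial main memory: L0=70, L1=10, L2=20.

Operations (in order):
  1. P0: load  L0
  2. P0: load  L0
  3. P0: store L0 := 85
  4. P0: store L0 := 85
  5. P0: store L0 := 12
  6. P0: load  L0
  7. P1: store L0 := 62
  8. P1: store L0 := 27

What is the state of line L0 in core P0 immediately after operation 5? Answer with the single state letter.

state = M

  op1 P0: load  L0 → S/I on L0; bus BusRd; mem=70
  op2 P0: load  L0 → S/I on L0; bus (none); mem=70
  op3 P0: store L0 := 85 → M/I on L0; bus BusRdX; mem=70
  op4 P0: store L0 := 85 → M/I on L0; bus (none); mem=70
  op5 P0: store L0 := 12 → M/I on L0; bus (none); mem=70
  op6 P0: load  L0 → M/I on L0; bus (none); mem=70
  op7 P1: store L0 := 62 → I/M on L0; bus BusRdX Flush; mem=12
  op8 P1: store L0 := 27 → I/M on L0; bus (none); mem=12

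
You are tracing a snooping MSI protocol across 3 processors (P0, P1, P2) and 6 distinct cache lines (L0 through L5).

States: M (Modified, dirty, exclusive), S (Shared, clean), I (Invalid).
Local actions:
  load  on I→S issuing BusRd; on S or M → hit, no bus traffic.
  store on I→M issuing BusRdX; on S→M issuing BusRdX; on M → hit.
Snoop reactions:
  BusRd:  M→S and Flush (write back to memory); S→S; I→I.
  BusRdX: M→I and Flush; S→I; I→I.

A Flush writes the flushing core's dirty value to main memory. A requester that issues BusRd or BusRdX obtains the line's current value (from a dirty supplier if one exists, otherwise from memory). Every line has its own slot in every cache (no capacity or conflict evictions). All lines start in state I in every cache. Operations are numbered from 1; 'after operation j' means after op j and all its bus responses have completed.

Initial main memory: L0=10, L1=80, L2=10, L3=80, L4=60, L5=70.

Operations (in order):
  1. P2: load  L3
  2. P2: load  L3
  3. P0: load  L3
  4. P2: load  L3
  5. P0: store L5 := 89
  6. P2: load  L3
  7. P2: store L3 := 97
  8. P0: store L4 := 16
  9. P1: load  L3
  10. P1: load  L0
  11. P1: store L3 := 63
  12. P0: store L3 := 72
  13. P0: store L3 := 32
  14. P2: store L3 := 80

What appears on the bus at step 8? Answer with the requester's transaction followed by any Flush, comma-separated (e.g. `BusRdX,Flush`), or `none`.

bus = BusRdX

step 1: P2: load  L3  ⟶  IIS  (L3)  txn=BusRd  M[L3]=80
step 2: P2: load  L3  ⟶  IIS  (L3)  txn=∅  M[L3]=80
step 3: P0: load  L3  ⟶  SIS  (L3)  txn=BusRd  M[L3]=80
step 4: P2: load  L3  ⟶  SIS  (L3)  txn=∅  M[L3]=80
step 5: P0: store L5 := 89  ⟶  MII  (L5)  txn=BusRdX  M[L5]=70
step 6: P2: load  L3  ⟶  SIS  (L3)  txn=∅  M[L3]=80
step 7: P2: store L3 := 97  ⟶  IIM  (L3)  txn=BusRdX  M[L3]=80
step 8: P0: store L4 := 16  ⟶  MII  (L4)  txn=BusRdX  M[L4]=60
step 9: P1: load  L3  ⟶  ISS  (L3)  txn=BusRd+Flush  M[L3]=97
step 10: P1: load  L0  ⟶  ISI  (L0)  txn=BusRd  M[L0]=10
step 11: P1: store L3 := 63  ⟶  IMI  (L3)  txn=BusRdX  M[L3]=97
step 12: P0: store L3 := 72  ⟶  MII  (L3)  txn=BusRdX+Flush  M[L3]=63
step 13: P0: store L3 := 32  ⟶  MII  (L3)  txn=∅  M[L3]=63
step 14: P2: store L3 := 80  ⟶  IIM  (L3)  txn=BusRdX+Flush  M[L3]=32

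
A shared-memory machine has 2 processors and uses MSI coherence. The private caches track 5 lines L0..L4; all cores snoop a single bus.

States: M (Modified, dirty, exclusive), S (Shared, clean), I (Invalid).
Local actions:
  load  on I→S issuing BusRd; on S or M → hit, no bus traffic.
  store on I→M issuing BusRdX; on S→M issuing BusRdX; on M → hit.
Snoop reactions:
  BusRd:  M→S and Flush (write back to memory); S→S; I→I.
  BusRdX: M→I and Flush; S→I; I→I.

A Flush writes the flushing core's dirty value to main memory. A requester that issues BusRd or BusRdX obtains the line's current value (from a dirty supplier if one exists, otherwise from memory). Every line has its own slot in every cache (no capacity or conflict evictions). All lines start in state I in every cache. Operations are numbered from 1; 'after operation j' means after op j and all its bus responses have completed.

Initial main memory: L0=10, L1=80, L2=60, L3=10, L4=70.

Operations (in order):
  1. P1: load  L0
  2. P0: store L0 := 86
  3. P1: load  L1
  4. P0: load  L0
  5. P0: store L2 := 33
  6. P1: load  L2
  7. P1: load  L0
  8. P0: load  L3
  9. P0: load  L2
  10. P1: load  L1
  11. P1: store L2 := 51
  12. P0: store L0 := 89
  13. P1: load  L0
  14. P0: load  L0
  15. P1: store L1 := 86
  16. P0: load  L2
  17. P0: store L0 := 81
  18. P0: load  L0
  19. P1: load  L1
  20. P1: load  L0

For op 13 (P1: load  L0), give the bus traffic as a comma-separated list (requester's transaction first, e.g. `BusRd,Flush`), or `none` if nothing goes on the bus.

[1] P1: load  L0 | P0:I, P1:S(10) | bus: BusRd
[2] P0: store L0 := 86 | P0:M(86), P1:I | bus: BusRdX
[3] P1: load  L1 | P0:I, P1:S(80) | bus: BusRd
[4] P0: load  L0 | P0:M(86), P1:I | bus: none
[5] P0: store L2 := 33 | P0:M(33), P1:I | bus: BusRdX
[6] P1: load  L2 | P0:S(33), P1:S(33) | bus: BusRd,Flush
[7] P1: load  L0 | P0:S(86), P1:S(86) | bus: BusRd,Flush
[8] P0: load  L3 | P0:S(10), P1:I | bus: BusRd
[9] P0: load  L2 | P0:S(33), P1:S(33) | bus: none
[10] P1: load  L1 | P0:I, P1:S(80) | bus: none
[11] P1: store L2 := 51 | P0:I, P1:M(51) | bus: BusRdX
[12] P0: store L0 := 89 | P0:M(89), P1:I | bus: BusRdX
[13] P1: load  L0 | P0:S(89), P1:S(89) | bus: BusRd,Flush
[14] P0: load  L0 | P0:S(89), P1:S(89) | bus: none
[15] P1: store L1 := 86 | P0:I, P1:M(86) | bus: BusRdX
[16] P0: load  L2 | P0:S(51), P1:S(51) | bus: BusRd,Flush
[17] P0: store L0 := 81 | P0:M(81), P1:I | bus: BusRdX
[18] P0: load  L0 | P0:M(81), P1:I | bus: none
[19] P1: load  L1 | P0:I, P1:M(86) | bus: none
[20] P1: load  L0 | P0:S(81), P1:S(81) | bus: BusRd,Flush

bus = BusRd,Flush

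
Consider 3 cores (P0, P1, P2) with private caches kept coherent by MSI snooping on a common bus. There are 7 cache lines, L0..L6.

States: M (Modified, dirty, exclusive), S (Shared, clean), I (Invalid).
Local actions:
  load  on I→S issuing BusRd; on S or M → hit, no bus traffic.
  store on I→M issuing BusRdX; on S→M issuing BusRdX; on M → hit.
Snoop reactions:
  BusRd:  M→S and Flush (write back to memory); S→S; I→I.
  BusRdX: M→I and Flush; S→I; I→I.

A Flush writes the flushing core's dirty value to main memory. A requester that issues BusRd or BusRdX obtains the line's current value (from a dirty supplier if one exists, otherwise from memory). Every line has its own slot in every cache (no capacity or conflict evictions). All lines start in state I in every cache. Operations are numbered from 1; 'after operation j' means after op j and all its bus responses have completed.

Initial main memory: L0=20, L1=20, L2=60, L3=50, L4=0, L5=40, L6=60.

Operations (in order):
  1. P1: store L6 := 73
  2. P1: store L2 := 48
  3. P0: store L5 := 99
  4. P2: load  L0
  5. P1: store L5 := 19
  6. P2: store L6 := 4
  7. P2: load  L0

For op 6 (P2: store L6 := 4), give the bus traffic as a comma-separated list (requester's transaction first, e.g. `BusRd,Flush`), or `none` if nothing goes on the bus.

bus = BusRdX,Flush

step 1: P1: store L6 := 73  ⟶  IMI  (L6)  txn=BusRdX  M[L6]=60
step 2: P1: store L2 := 48  ⟶  IMI  (L2)  txn=BusRdX  M[L2]=60
step 3: P0: store L5 := 99  ⟶  MII  (L5)  txn=BusRdX  M[L5]=40
step 4: P2: load  L0  ⟶  IIS  (L0)  txn=BusRd  M[L0]=20
step 5: P1: store L5 := 19  ⟶  IMI  (L5)  txn=BusRdX+Flush  M[L5]=99
step 6: P2: store L6 := 4  ⟶  IIM  (L6)  txn=BusRdX+Flush  M[L6]=73
step 7: P2: load  L0  ⟶  IIS  (L0)  txn=∅  M[L0]=20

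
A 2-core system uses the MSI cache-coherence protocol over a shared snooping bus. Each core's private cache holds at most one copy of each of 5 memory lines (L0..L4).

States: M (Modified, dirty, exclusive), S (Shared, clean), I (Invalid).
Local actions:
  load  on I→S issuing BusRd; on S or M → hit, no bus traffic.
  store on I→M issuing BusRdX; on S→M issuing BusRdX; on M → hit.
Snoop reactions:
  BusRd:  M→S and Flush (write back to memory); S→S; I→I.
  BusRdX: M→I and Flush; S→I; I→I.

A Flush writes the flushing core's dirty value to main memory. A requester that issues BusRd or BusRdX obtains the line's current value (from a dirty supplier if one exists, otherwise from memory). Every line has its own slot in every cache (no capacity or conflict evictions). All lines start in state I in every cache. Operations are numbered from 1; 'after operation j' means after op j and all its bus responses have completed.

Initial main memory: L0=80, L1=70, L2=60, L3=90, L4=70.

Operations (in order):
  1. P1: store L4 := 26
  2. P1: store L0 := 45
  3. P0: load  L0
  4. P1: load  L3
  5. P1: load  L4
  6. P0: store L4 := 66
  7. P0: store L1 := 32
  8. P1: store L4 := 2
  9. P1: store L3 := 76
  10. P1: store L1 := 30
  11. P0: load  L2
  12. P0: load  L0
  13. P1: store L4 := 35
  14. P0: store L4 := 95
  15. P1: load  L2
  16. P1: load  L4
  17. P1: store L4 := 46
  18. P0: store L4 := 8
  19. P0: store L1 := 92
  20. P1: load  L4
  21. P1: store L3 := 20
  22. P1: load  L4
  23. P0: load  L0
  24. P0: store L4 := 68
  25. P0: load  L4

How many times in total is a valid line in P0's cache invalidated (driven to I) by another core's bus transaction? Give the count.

1. P1: store L4 := 26  bus=[BusRdX]  L4: P0=I P1=M  mem[L4]=70
2. P1: store L0 := 45  bus=[BusRdX]  L0: P0=I P1=M  mem[L0]=80
3. P0: load  L0  bus=[BusRd,Flush]  L0: P0=S P1=S  mem[L0]=45
4. P1: load  L3  bus=[BusRd]  L3: P0=I P1=S  mem[L3]=90
5. P1: load  L4  bus=[-]  L4: P0=I P1=M  mem[L4]=70
6. P0: store L4 := 66  bus=[BusRdX,Flush]  L4: P0=M P1=I  mem[L4]=26
7. P0: store L1 := 32  bus=[BusRdX]  L1: P0=M P1=I  mem[L1]=70
8. P1: store L4 := 2  bus=[BusRdX,Flush]  L4: P0=I P1=M  mem[L4]=66
9. P1: store L3 := 76  bus=[BusRdX]  L3: P0=I P1=M  mem[L3]=90
10. P1: store L1 := 30  bus=[BusRdX,Flush]  L1: P0=I P1=M  mem[L1]=32
11. P0: load  L2  bus=[BusRd]  L2: P0=S P1=I  mem[L2]=60
12. P0: load  L0  bus=[-]  L0: P0=S P1=S  mem[L0]=45
13. P1: store L4 := 35  bus=[-]  L4: P0=I P1=M  mem[L4]=66
14. P0: store L4 := 95  bus=[BusRdX,Flush]  L4: P0=M P1=I  mem[L4]=35
15. P1: load  L2  bus=[BusRd]  L2: P0=S P1=S  mem[L2]=60
16. P1: load  L4  bus=[BusRd,Flush]  L4: P0=S P1=S  mem[L4]=95
17. P1: store L4 := 46  bus=[BusRdX]  L4: P0=I P1=M  mem[L4]=95
18. P0: store L4 := 8  bus=[BusRdX,Flush]  L4: P0=M P1=I  mem[L4]=46
19. P0: store L1 := 92  bus=[BusRdX,Flush]  L1: P0=M P1=I  mem[L1]=30
20. P1: load  L4  bus=[BusRd,Flush]  L4: P0=S P1=S  mem[L4]=8
21. P1: store L3 := 20  bus=[-]  L3: P0=I P1=M  mem[L3]=90
22. P1: load  L4  bus=[-]  L4: P0=S P1=S  mem[L4]=8
23. P0: load  L0  bus=[-]  L0: P0=S P1=S  mem[L0]=45
24. P0: store L4 := 68  bus=[BusRdX]  L4: P0=M P1=I  mem[L4]=8
25. P0: load  L4  bus=[-]  L4: P0=M P1=I  mem[L4]=8

invalidations = 3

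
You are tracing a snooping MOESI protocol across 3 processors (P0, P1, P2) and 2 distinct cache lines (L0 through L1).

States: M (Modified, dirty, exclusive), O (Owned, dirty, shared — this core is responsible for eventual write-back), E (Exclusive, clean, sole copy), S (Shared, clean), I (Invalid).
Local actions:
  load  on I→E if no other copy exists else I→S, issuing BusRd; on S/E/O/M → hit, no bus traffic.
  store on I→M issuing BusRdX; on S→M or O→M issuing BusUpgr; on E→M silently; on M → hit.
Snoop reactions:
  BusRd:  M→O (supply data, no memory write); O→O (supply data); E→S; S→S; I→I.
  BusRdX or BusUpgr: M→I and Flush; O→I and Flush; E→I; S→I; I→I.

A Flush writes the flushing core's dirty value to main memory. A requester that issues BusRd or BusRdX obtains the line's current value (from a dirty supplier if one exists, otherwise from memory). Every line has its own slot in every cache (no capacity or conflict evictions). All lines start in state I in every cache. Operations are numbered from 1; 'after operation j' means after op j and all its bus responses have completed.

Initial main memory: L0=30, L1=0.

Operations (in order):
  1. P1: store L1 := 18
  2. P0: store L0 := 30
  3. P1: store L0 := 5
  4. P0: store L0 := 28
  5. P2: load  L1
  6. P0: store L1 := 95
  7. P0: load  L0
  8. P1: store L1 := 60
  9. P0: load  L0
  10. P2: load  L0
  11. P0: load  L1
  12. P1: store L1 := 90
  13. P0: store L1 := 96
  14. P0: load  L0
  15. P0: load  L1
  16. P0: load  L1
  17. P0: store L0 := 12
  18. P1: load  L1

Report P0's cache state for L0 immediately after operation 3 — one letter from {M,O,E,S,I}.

1. P1: store L1 := 18  bus=[BusRdX]  L1: P0=I P1=M P2=I  mem[L1]=0
2. P0: store L0 := 30  bus=[BusRdX]  L0: P0=M P1=I P2=I  mem[L0]=30
3. P1: store L0 := 5  bus=[BusRdX,Flush]  L0: P0=I P1=M P2=I  mem[L0]=30
4. P0: store L0 := 28  bus=[BusRdX,Flush]  L0: P0=M P1=I P2=I  mem[L0]=5
5. P2: load  L1  bus=[BusRd]  L1: P0=I P1=O P2=S  mem[L1]=0
6. P0: store L1 := 95  bus=[BusRdX,Flush]  L1: P0=M P1=I P2=I  mem[L1]=18
7. P0: load  L0  bus=[-]  L0: P0=M P1=I P2=I  mem[L0]=5
8. P1: store L1 := 60  bus=[BusRdX,Flush]  L1: P0=I P1=M P2=I  mem[L1]=95
9. P0: load  L0  bus=[-]  L0: P0=M P1=I P2=I  mem[L0]=5
10. P2: load  L0  bus=[BusRd]  L0: P0=O P1=I P2=S  mem[L0]=5
11. P0: load  L1  bus=[BusRd]  L1: P0=S P1=O P2=I  mem[L1]=95
12. P1: store L1 := 90  bus=[BusUpgr]  L1: P0=I P1=M P2=I  mem[L1]=95
13. P0: store L1 := 96  bus=[BusRdX,Flush]  L1: P0=M P1=I P2=I  mem[L1]=90
14. P0: load  L0  bus=[-]  L0: P0=O P1=I P2=S  mem[L0]=5
15. P0: load  L1  bus=[-]  L1: P0=M P1=I P2=I  mem[L1]=90
16. P0: load  L1  bus=[-]  L1: P0=M P1=I P2=I  mem[L1]=90
17. P0: store L0 := 12  bus=[BusUpgr]  L0: P0=M P1=I P2=I  mem[L0]=5
18. P1: load  L1  bus=[BusRd]  L1: P0=O P1=S P2=I  mem[L1]=90

state = I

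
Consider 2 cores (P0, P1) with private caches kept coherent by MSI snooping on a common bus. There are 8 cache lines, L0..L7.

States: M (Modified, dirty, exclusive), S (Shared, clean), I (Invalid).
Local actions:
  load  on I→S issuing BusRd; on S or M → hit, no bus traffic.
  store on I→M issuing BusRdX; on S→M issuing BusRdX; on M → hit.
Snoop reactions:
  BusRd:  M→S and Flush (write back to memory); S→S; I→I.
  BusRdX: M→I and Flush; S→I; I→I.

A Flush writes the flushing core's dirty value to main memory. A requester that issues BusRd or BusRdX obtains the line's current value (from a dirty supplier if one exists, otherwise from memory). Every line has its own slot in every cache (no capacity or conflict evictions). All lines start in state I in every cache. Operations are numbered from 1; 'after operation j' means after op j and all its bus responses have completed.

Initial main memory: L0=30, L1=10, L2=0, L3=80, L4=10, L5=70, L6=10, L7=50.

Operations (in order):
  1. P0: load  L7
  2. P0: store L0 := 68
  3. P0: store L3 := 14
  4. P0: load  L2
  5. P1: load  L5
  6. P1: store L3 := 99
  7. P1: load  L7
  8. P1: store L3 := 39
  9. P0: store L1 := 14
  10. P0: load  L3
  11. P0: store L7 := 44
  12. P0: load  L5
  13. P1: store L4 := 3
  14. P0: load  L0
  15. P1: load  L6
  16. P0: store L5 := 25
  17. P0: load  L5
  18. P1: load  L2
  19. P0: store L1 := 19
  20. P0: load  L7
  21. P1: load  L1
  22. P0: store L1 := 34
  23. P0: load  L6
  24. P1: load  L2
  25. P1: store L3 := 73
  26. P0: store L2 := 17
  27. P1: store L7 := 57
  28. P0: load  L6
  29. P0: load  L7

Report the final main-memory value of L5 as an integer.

1. P0: load  L7  bus=[BusRd]  L7: P0=S P1=I  mem[L7]=50
2. P0: store L0 := 68  bus=[BusRdX]  L0: P0=M P1=I  mem[L0]=30
3. P0: store L3 := 14  bus=[BusRdX]  L3: P0=M P1=I  mem[L3]=80
4. P0: load  L2  bus=[BusRd]  L2: P0=S P1=I  mem[L2]=0
5. P1: load  L5  bus=[BusRd]  L5: P0=I P1=S  mem[L5]=70
6. P1: store L3 := 99  bus=[BusRdX,Flush]  L3: P0=I P1=M  mem[L3]=14
7. P1: load  L7  bus=[BusRd]  L7: P0=S P1=S  mem[L7]=50
8. P1: store L3 := 39  bus=[-]  L3: P0=I P1=M  mem[L3]=14
9. P0: store L1 := 14  bus=[BusRdX]  L1: P0=M P1=I  mem[L1]=10
10. P0: load  L3  bus=[BusRd,Flush]  L3: P0=S P1=S  mem[L3]=39
11. P0: store L7 := 44  bus=[BusRdX]  L7: P0=M P1=I  mem[L7]=50
12. P0: load  L5  bus=[BusRd]  L5: P0=S P1=S  mem[L5]=70
13. P1: store L4 := 3  bus=[BusRdX]  L4: P0=I P1=M  mem[L4]=10
14. P0: load  L0  bus=[-]  L0: P0=M P1=I  mem[L0]=30
15. P1: load  L6  bus=[BusRd]  L6: P0=I P1=S  mem[L6]=10
16. P0: store L5 := 25  bus=[BusRdX]  L5: P0=M P1=I  mem[L5]=70
17. P0: load  L5  bus=[-]  L5: P0=M P1=I  mem[L5]=70
18. P1: load  L2  bus=[BusRd]  L2: P0=S P1=S  mem[L2]=0
19. P0: store L1 := 19  bus=[-]  L1: P0=M P1=I  mem[L1]=10
20. P0: load  L7  bus=[-]  L7: P0=M P1=I  mem[L7]=50
21. P1: load  L1  bus=[BusRd,Flush]  L1: P0=S P1=S  mem[L1]=19
22. P0: store L1 := 34  bus=[BusRdX]  L1: P0=M P1=I  mem[L1]=19
23. P0: load  L6  bus=[BusRd]  L6: P0=S P1=S  mem[L6]=10
24. P1: load  L2  bus=[-]  L2: P0=S P1=S  mem[L2]=0
25. P1: store L3 := 73  bus=[BusRdX]  L3: P0=I P1=M  mem[L3]=39
26. P0: store L2 := 17  bus=[BusRdX]  L2: P0=M P1=I  mem[L2]=0
27. P1: store L7 := 57  bus=[BusRdX,Flush]  L7: P0=I P1=M  mem[L7]=44
28. P0: load  L6  bus=[-]  L6: P0=S P1=S  mem[L6]=10
29. P0: load  L7  bus=[BusRd,Flush]  L7: P0=S P1=S  mem[L7]=57

memory[L5] = 70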